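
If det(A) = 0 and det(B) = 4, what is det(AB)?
0

Use the multiplicative property of determinants: det(AB) = det(A)*det(B).
det(AB) = (0)*(4) = 0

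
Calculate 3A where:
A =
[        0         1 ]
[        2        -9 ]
3A =
[        0         3 ]
[        6       -27 ]

Scalar multiplication is elementwise: (3A)[i][j] = 3 * A[i][j].
  (3A)[0][0] = 3 * (0) = 0
  (3A)[0][1] = 3 * (1) = 3
  (3A)[1][0] = 3 * (2) = 6
  (3A)[1][1] = 3 * (-9) = -27
3A =
[        0         3 ]
[        6       -27 ]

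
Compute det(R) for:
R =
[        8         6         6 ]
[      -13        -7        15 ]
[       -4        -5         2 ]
det(R) = 506

Expand along row 0 (cofactor expansion): det(R) = a*(e*i - f*h) - b*(d*i - f*g) + c*(d*h - e*g), where the 3×3 is [[a, b, c], [d, e, f], [g, h, i]].
Minor M_00 = (-7)*(2) - (15)*(-5) = -14 + 75 = 61.
Minor M_01 = (-13)*(2) - (15)*(-4) = -26 + 60 = 34.
Minor M_02 = (-13)*(-5) - (-7)*(-4) = 65 - 28 = 37.
det(R) = (8)*(61) - (6)*(34) + (6)*(37) = 488 - 204 + 222 = 506.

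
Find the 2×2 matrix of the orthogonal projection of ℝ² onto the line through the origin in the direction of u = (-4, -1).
[[16/17, 4/17], [4/17, 1/17]]

The orthogonal projection onto the line spanned by a nonzero vector u = (a, b) has matrix P = (u uᵀ) / (uᵀ u) = (1/(a² + b²)) · [[a², ab], [ab, b²]].
Here u = (-4, -1), so a² + b² = 16 + 1 = 17.
P = (1/17) · [[16, 4], [4, 1]] = [[16/17, 4/17], [4/17, 1/17]].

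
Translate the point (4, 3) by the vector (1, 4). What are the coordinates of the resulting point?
(5, 7)

Translation by (1, 4):
x' = 4 + 1 = 5
y' = 3 + 4 = 7
Homogeneous matrix: [[1, 0, 1], [0, 1, 4], [0, 0, 1]]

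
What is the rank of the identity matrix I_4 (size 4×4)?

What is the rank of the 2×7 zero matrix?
rank(I_4) = 4, rank(0) = 0

The identity I_4 has 4 columns that are the standard basis vectors e_1, …, e_4. These are linearly independent, so all 4 columns are pivots and rank(I_4) = 4.
The 2×7 zero matrix has every entry zero, so every row is the zero row and there are no pivots; rank(0) = 0.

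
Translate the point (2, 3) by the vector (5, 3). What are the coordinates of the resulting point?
(7, 6)

Translation by (5, 3):
x' = 2 + 5 = 7
y' = 3 + 3 = 6
Homogeneous matrix: [[1, 0, 5], [0, 1, 3], [0, 0, 1]]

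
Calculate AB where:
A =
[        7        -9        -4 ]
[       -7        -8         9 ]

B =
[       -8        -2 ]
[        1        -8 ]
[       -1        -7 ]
AB =
[      -61        86 ]
[       39        15 ]

Matrix multiplication: (AB)[i][j] = sum over k of A[i][k] * B[k][j].
  (AB)[0][0] = (7)*(-8) + (-9)*(1) + (-4)*(-1) = -61
  (AB)[0][1] = (7)*(-2) + (-9)*(-8) + (-4)*(-7) = 86
  (AB)[1][0] = (-7)*(-8) + (-8)*(1) + (9)*(-1) = 39
  (AB)[1][1] = (-7)*(-2) + (-8)*(-8) + (9)*(-7) = 15
AB =
[      -61        86 ]
[       39        15 ]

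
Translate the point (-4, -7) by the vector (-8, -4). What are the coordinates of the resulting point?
(-12, -11)

Translation by (-8, -4):
x' = -4 + -8 = -12
y' = -7 + -4 = -11
Homogeneous matrix: [[1, 0, -8], [0, 1, -4], [0, 0, 1]]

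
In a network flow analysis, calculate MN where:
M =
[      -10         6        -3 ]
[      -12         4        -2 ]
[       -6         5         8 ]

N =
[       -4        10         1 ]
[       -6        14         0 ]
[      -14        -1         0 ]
MN =
[       46       -13       -10 ]
[       52       -62       -12 ]
[     -118         2        -6 ]

Matrix multiplication: (MN)[i][j] = sum over k of M[i][k] * N[k][j].
  (MN)[0][0] = (-10)*(-4) + (6)*(-6) + (-3)*(-14) = 46
  (MN)[0][1] = (-10)*(10) + (6)*(14) + (-3)*(-1) = -13
  (MN)[0][2] = (-10)*(1) + (6)*(0) + (-3)*(0) = -10
  (MN)[1][0] = (-12)*(-4) + (4)*(-6) + (-2)*(-14) = 52
  (MN)[1][1] = (-12)*(10) + (4)*(14) + (-2)*(-1) = -62
  (MN)[1][2] = (-12)*(1) + (4)*(0) + (-2)*(0) = -12
  (MN)[2][0] = (-6)*(-4) + (5)*(-6) + (8)*(-14) = -118
  (MN)[2][1] = (-6)*(10) + (5)*(14) + (8)*(-1) = 2
  (MN)[2][2] = (-6)*(1) + (5)*(0) + (8)*(0) = -6
MN =
[       46       -13       -10 ]
[       52       -62       -12 ]
[     -118         2        -6 ]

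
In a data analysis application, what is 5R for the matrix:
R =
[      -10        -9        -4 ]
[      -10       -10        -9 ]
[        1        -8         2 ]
5R =
[      -50       -45       -20 ]
[      -50       -50       -45 ]
[        5       -40        10 ]

Scalar multiplication is elementwise: (5R)[i][j] = 5 * R[i][j].
  (5R)[0][0] = 5 * (-10) = -50
  (5R)[0][1] = 5 * (-9) = -45
  (5R)[0][2] = 5 * (-4) = -20
  (5R)[1][0] = 5 * (-10) = -50
  (5R)[1][1] = 5 * (-10) = -50
  (5R)[1][2] = 5 * (-9) = -45
  (5R)[2][0] = 5 * (1) = 5
  (5R)[2][1] = 5 * (-8) = -40
  (5R)[2][2] = 5 * (2) = 10
5R =
[      -50       -45       -20 ]
[      -50       -50       -45 ]
[        5       -40        10 ]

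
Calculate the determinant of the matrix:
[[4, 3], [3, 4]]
7

For a 2×2 matrix [[a, b], [c, d]], det = ad - bc
det = (4)(4) - (3)(3) = 16 - 9 = 7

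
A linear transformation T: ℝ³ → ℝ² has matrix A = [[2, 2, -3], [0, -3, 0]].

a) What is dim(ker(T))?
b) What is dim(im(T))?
dim(ker) = 1, dim(im) = 2

The two rows are not scalar multiples of one another (no single k satisfies row 2 = k × row 1), so they are linearly independent.
Thus rank(A) = 2.
dim(im(T)) = rank(A) = 2.
By the rank-nullity theorem applied to T: ℝ³ → ℝ², rank(A) + nullity(A) = 3 (the domain dimension), so dim(ker(T)) = 3 - 2 = 1.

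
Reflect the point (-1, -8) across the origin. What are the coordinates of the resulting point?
(1, 8)

Reflection across origin: (-1, -8) → (1, 8)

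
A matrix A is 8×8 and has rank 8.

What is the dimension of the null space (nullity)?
0

The rank-nullity theorem for an m×n matrix states:
rank(A) + nullity(A) = n (the number of columns).
Here n = 8 and rank(A) = 8, so nullity(A) = 8 - 8 = 0.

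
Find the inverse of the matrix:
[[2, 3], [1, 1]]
[[-1, 3], [1, -2]]

For [[a,b],[c,d]], inverse = (1/det)·[[d,-b],[-c,a]]
det = 2·1 - 3·1 = -1
Inverse = (1/-1)·[[1, -3], [-1, 2]]
        = [[-1, 3], [1, -2]]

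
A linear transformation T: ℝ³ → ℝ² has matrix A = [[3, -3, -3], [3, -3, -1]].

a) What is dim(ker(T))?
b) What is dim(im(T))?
dim(ker) = 1, dim(im) = 2

The two rows are not scalar multiples of one another (no single k satisfies row 2 = k × row 1), so they are linearly independent.
Thus rank(A) = 2.
dim(im(T)) = rank(A) = 2.
By the rank-nullity theorem applied to T: ℝ³ → ℝ², rank(A) + nullity(A) = 3 (the domain dimension), so dim(ker(T)) = 3 - 2 = 1.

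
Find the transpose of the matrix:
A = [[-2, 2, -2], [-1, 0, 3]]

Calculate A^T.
[[-2, -1], [2, 0], [-2, 3]]

The transpose sends entry (i,j) to (j,i); rows become columns.
Row 0 of A: [-2, 2, -2] -> column 0 of A^T.
Row 1 of A: [-1, 0, 3] -> column 1 of A^T.
A^T = [[-2, -1], [2, 0], [-2, 3]]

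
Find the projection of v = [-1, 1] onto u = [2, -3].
[-10/13, 15/13]

The projection of v onto u is proj_u(v) = ((v·u) / (u·u)) · u.
v·u = (-1)*(2) + (1)*(-3) = -5.
u·u = (2)*(2) + (-3)*(-3) = 13.
coefficient = -5 / 13 = -5/13.
proj_u(v) = -5/13 · [2, -3] = [-10/13, 15/13].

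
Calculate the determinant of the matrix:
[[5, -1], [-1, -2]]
-11

For a 2×2 matrix [[a, b], [c, d]], det = ad - bc
det = (5)(-2) - (-1)(-1) = -10 - 1 = -11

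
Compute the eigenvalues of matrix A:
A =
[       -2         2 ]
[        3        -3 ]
λ = -5, 0

Solve det(A - λI) = 0. For a 2×2 matrix the characteristic equation is λ² - (trace)λ + det = 0.
trace(A) = a + d = -2 - 3 = -5.
det(A) = a*d - b*c = (-2)*(-3) - (2)*(3) = 6 - 6 = 0.
Characteristic equation: λ² - (-5)λ + (0) = 0.
Discriminant = (-5)² - 4*(0) = 25 - 0 = 25.
λ = (-5 ± √25) / 2 = (-5 ± 5) / 2 = -5, 0.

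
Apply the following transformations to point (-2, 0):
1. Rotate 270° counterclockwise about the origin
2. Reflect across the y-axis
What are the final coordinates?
(0, 2)

Step 1: Rotate 270° → (0, 2)
Step 2: Reflect across the y-axis → (0, 2)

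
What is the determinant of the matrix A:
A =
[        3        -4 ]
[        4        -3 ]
det(A) = 7

For a 2×2 matrix [[a, b], [c, d]], det = a*d - b*c.
det(A) = (3)*(-3) - (-4)*(4) = -9 + 16 = 7.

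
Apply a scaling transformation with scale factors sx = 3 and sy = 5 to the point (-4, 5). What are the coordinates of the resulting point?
(-12, 25)

Scaling matrix:
[[3, 0], [0, 5]]
Result: (-4 × 3, 5 × 5) = (-12, 25)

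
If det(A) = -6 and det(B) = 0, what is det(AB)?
0

Use the multiplicative property of determinants: det(AB) = det(A)*det(B).
det(AB) = (-6)*(0) = 0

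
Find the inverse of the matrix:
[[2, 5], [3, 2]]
[[-2/11, 5/11], [3/11, -2/11]]

For [[a,b],[c,d]], inverse = (1/det)·[[d,-b],[-c,a]]
det = 2·2 - 5·3 = -11
Inverse = (1/-11)·[[2, -5], [-3, 2]]
        = [[-2/11, 5/11], [3/11, -2/11]]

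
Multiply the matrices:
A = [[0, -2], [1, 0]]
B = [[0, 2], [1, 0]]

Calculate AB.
[[-2, 0], [0, 2]]

Each entry (i,j) of AB = sum over k of A[i][k]*B[k][j].
(AB)[0][0] = (0)*(0) + (-2)*(1) = -2
(AB)[0][1] = (0)*(2) + (-2)*(0) = 0
(AB)[1][0] = (1)*(0) + (0)*(1) = 0
(AB)[1][1] = (1)*(2) + (0)*(0) = 2
AB = [[-2, 0], [0, 2]]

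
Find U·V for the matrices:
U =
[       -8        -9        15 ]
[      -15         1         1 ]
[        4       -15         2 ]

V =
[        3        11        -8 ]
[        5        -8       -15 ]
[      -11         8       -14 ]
UV =
[     -234       104       -11 ]
[      -51      -165        91 ]
[      -85       180       165 ]

Matrix multiplication: (UV)[i][j] = sum over k of U[i][k] * V[k][j].
  (UV)[0][0] = (-8)*(3) + (-9)*(5) + (15)*(-11) = -234
  (UV)[0][1] = (-8)*(11) + (-9)*(-8) + (15)*(8) = 104
  (UV)[0][2] = (-8)*(-8) + (-9)*(-15) + (15)*(-14) = -11
  (UV)[1][0] = (-15)*(3) + (1)*(5) + (1)*(-11) = -51
  (UV)[1][1] = (-15)*(11) + (1)*(-8) + (1)*(8) = -165
  (UV)[1][2] = (-15)*(-8) + (1)*(-15) + (1)*(-14) = 91
  (UV)[2][0] = (4)*(3) + (-15)*(5) + (2)*(-11) = -85
  (UV)[2][1] = (4)*(11) + (-15)*(-8) + (2)*(8) = 180
  (UV)[2][2] = (4)*(-8) + (-15)*(-15) + (2)*(-14) = 165
UV =
[     -234       104       -11 ]
[      -51      -165        91 ]
[      -85       180       165 ]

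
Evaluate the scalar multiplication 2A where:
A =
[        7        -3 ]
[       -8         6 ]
2A =
[       14        -6 ]
[      -16        12 ]

Scalar multiplication is elementwise: (2A)[i][j] = 2 * A[i][j].
  (2A)[0][0] = 2 * (7) = 14
  (2A)[0][1] = 2 * (-3) = -6
  (2A)[1][0] = 2 * (-8) = -16
  (2A)[1][1] = 2 * (6) = 12
2A =
[       14        -6 ]
[      -16        12 ]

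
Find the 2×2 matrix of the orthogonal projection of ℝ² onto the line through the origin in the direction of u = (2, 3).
[[4/13, 6/13], [6/13, 9/13]]

The orthogonal projection onto the line spanned by a nonzero vector u = (a, b) has matrix P = (u uᵀ) / (uᵀ u) = (1/(a² + b²)) · [[a², ab], [ab, b²]].
Here u = (2, 3), so a² + b² = 4 + 9 = 13.
P = (1/13) · [[4, 6], [6, 9]] = [[4/13, 6/13], [6/13, 9/13]].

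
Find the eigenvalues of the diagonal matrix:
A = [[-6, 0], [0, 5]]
λ₁ = -6, λ₂ = 5

The characteristic polynomial of A is det(A - λI) = (-6 - λ)(5 - λ) = 0.
The roots are λ = -6 and λ = 5, so the eigenvalues are the diagonal entries.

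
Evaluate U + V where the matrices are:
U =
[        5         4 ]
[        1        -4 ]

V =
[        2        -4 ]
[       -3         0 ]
U + V =
[        7         0 ]
[       -2        -4 ]

Matrix addition is elementwise: (U+V)[i][j] = U[i][j] + V[i][j].
  (U+V)[0][0] = (5) + (2) = 7
  (U+V)[0][1] = (4) + (-4) = 0
  (U+V)[1][0] = (1) + (-3) = -2
  (U+V)[1][1] = (-4) + (0) = -4
U + V =
[        7         0 ]
[       -2        -4 ]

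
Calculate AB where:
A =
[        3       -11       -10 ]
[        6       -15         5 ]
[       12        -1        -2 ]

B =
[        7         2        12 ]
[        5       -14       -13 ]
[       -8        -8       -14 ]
AB =
[       46       240       319 ]
[      -73       182       197 ]
[       95        54       185 ]

Matrix multiplication: (AB)[i][j] = sum over k of A[i][k] * B[k][j].
  (AB)[0][0] = (3)*(7) + (-11)*(5) + (-10)*(-8) = 46
  (AB)[0][1] = (3)*(2) + (-11)*(-14) + (-10)*(-8) = 240
  (AB)[0][2] = (3)*(12) + (-11)*(-13) + (-10)*(-14) = 319
  (AB)[1][0] = (6)*(7) + (-15)*(5) + (5)*(-8) = -73
  (AB)[1][1] = (6)*(2) + (-15)*(-14) + (5)*(-8) = 182
  (AB)[1][2] = (6)*(12) + (-15)*(-13) + (5)*(-14) = 197
  (AB)[2][0] = (12)*(7) + (-1)*(5) + (-2)*(-8) = 95
  (AB)[2][1] = (12)*(2) + (-1)*(-14) + (-2)*(-8) = 54
  (AB)[2][2] = (12)*(12) + (-1)*(-13) + (-2)*(-14) = 185
AB =
[       46       240       319 ]
[      -73       182       197 ]
[       95        54       185 ]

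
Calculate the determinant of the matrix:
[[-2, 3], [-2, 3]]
0

For a 2×2 matrix [[a, b], [c, d]], det = ad - bc
det = (-2)(3) - (3)(-2) = -6 - -6 = 0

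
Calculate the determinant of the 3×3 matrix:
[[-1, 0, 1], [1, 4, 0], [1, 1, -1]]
1

Expansion along first row:
det = -1·det([[4,0],[1,-1]]) - 0·det([[1,0],[1,-1]]) + 1·det([[1,4],[1,1]])
    = -1·(4·-1 - 0·1) - 0·(1·-1 - 0·1) + 1·(1·1 - 4·1)
    = -1·-4 - 0·-1 + 1·-3
    = 4 + 0 + -3 = 1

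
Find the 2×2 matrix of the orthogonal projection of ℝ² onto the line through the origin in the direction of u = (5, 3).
[[25/34, 15/34], [15/34, 9/34]]

The orthogonal projection onto the line spanned by a nonzero vector u = (a, b) has matrix P = (u uᵀ) / (uᵀ u) = (1/(a² + b²)) · [[a², ab], [ab, b²]].
Here u = (5, 3), so a² + b² = 25 + 9 = 34.
P = (1/34) · [[25, 15], [15, 9]] = [[25/34, 15/34], [15/34, 9/34]].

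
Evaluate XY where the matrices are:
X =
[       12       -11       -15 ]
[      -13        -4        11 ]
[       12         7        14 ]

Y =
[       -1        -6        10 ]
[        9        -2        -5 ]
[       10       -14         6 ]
XY =
[     -261       160        85 ]
[       87       -68       -44 ]
[      191      -282       169 ]

Matrix multiplication: (XY)[i][j] = sum over k of X[i][k] * Y[k][j].
  (XY)[0][0] = (12)*(-1) + (-11)*(9) + (-15)*(10) = -261
  (XY)[0][1] = (12)*(-6) + (-11)*(-2) + (-15)*(-14) = 160
  (XY)[0][2] = (12)*(10) + (-11)*(-5) + (-15)*(6) = 85
  (XY)[1][0] = (-13)*(-1) + (-4)*(9) + (11)*(10) = 87
  (XY)[1][1] = (-13)*(-6) + (-4)*(-2) + (11)*(-14) = -68
  (XY)[1][2] = (-13)*(10) + (-4)*(-5) + (11)*(6) = -44
  (XY)[2][0] = (12)*(-1) + (7)*(9) + (14)*(10) = 191
  (XY)[2][1] = (12)*(-6) + (7)*(-2) + (14)*(-14) = -282
  (XY)[2][2] = (12)*(10) + (7)*(-5) + (14)*(6) = 169
XY =
[     -261       160        85 ]
[       87       -68       -44 ]
[      191      -282       169 ]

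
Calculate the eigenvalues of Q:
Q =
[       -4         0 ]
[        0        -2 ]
λ = -4, -2

Solve det(Q - λI) = 0. For a 2×2 matrix the characteristic equation is λ² - (trace)λ + det = 0.
trace(Q) = a + d = -4 - 2 = -6.
det(Q) = a*d - b*c = (-4)*(-2) - (0)*(0) = 8 - 0 = 8.
Characteristic equation: λ² - (-6)λ + (8) = 0.
Discriminant = (-6)² - 4*(8) = 36 - 32 = 4.
λ = (-6 ± √4) / 2 = (-6 ± 2) / 2 = -4, -2.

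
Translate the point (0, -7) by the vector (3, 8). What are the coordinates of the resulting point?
(3, 1)

Translation by (3, 8):
x' = 0 + 3 = 3
y' = -7 + 8 = 1
Homogeneous matrix: [[1, 0, 3], [0, 1, 8], [0, 0, 1]]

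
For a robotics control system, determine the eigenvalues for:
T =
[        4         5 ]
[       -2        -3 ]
λ = -1, 2

Solve det(T - λI) = 0. For a 2×2 matrix the characteristic equation is λ² - (trace)λ + det = 0.
trace(T) = a + d = 4 - 3 = 1.
det(T) = a*d - b*c = (4)*(-3) - (5)*(-2) = -12 + 10 = -2.
Characteristic equation: λ² - (1)λ + (-2) = 0.
Discriminant = (1)² - 4*(-2) = 1 + 8 = 9.
λ = (1 ± √9) / 2 = (1 ± 3) / 2 = -1, 2.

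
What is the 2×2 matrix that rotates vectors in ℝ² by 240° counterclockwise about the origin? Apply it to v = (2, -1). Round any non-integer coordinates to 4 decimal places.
R = [[-1/2, √3/2], [-√3/2, -1/2]]; R·v = (-1.8660, -1.2321)

A counterclockwise rotation by angle θ in ℝ² has matrix R(θ) = [[cos θ, -sin θ], [sin θ, cos θ]].
For θ = 240°: cos θ = -1/2, sin θ = -√3/2.
R(240°) = [[-1/2, √3/2], [-√3/2, -1/2]].
R·v = [-1/2·2 + (√3/2)·-1, -√3/2·2 + -1/2·-1] = (-1.8660, -1.2321).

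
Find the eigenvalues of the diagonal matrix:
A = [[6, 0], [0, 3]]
λ₁ = 6, λ₂ = 3

The characteristic polynomial of A is det(A - λI) = (6 - λ)(3 - λ) = 0.
The roots are λ = 6 and λ = 3, so the eigenvalues are the diagonal entries.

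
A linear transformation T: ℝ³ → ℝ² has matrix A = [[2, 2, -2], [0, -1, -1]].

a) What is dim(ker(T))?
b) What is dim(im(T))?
dim(ker) = 1, dim(im) = 2

The two rows are not scalar multiples of one another (no single k satisfies row 2 = k × row 1), so they are linearly independent.
Thus rank(A) = 2.
dim(im(T)) = rank(A) = 2.
By the rank-nullity theorem applied to T: ℝ³ → ℝ², rank(A) + nullity(A) = 3 (the domain dimension), so dim(ker(T)) = 3 - 2 = 1.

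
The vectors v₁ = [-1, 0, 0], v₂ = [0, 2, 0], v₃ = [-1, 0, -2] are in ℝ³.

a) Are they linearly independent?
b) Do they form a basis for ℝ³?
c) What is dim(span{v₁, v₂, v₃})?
Yes independent, yes basis, dim = 3

Stack v₁, v₂, v₃ as rows of a 3×3 matrix.
[[-1, 0, 0]; [0, 2, 0]; [-1, 0, -2]] is already lower triangular with nonzero diagonal entries (-1, 2, -2), so its determinant is the product of the diagonal entries, det = (-1)·(2)·(-2) = 4 ≠ 0, and the rows are linearly independent.
Three linearly independent vectors in ℝ³ form a basis for ℝ³, so dim(span{v₁,v₂,v₃}) = 3.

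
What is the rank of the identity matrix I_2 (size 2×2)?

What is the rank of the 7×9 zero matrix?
rank(I_2) = 2, rank(0) = 0

The identity I_2 has 2 columns that are the standard basis vectors e_1, …, e_2. These are linearly independent, so all 2 columns are pivots and rank(I_2) = 2.
The 7×9 zero matrix has every entry zero, so every row is the zero row and there are no pivots; rank(0) = 0.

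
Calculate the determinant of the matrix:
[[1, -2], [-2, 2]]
-2

For a 2×2 matrix [[a, b], [c, d]], det = ad - bc
det = (1)(2) - (-2)(-2) = 2 - 4 = -2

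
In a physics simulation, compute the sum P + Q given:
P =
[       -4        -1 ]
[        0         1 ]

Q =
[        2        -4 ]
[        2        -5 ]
P + Q =
[       -2        -5 ]
[        2        -4 ]

Matrix addition is elementwise: (P+Q)[i][j] = P[i][j] + Q[i][j].
  (P+Q)[0][0] = (-4) + (2) = -2
  (P+Q)[0][1] = (-1) + (-4) = -5
  (P+Q)[1][0] = (0) + (2) = 2
  (P+Q)[1][1] = (1) + (-5) = -4
P + Q =
[       -2        -5 ]
[        2        -4 ]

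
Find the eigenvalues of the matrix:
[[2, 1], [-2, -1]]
λ = 0 and λ = 1

Characteristic equation: det(A - λI) = 0
λ² - (trace)λ + (det) = 0
λ² - (1)λ + (0) = 0
λ² - 1λ + 0 = 0
Solving: λ = 0, 1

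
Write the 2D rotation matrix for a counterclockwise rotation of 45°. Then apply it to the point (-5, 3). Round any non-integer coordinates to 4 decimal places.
R = [[√2/2, -√2/2], [√2/2, √2/2]]; R·(-5, 3) = (-5.6569, -1.4142)

Rotation matrix formula: R(θ) = [[cos θ, -sin θ], [sin θ, cos θ]]
For θ = 45°:
cos(45°) = √2/2
sin(45°) = √2/2
R = [[√2/2, -√2/2], [√2/2, √2/2]]
Apply to (-5, 3): [√2/2·-5 + (-√2/2)·3, √2/2·-5 + √2/2·3] = (-5.6569, -1.4142)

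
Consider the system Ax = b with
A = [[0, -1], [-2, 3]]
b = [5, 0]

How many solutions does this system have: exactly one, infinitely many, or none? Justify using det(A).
Exactly one solution

Compute det(A) = (0)*(3) - (-1)*(-2) = -2.
Because det(A) ≠ 0, A is invertible and Ax = b has a unique solution for every b (here x = A⁻¹ b).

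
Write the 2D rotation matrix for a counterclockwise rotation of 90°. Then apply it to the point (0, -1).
R = [[0, -1], [1, 0]]; R·(0, -1) = (1, 0)

Rotation matrix formula: R(θ) = [[cos θ, -sin θ], [sin θ, cos θ]]
For θ = 90°:
cos(90°) = 0
sin(90°) = 1
R = [[0, -1], [1, 0]]
Apply to (0, -1): [0·0 + (-1)·-1, 1·0 + 0·-1] = (1, 0)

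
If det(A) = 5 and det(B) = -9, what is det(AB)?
-45

Use the multiplicative property of determinants: det(AB) = det(A)*det(B).
det(AB) = (5)*(-9) = -45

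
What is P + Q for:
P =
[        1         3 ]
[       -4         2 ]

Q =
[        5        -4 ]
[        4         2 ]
P + Q =
[        6        -1 ]
[        0         4 ]

Matrix addition is elementwise: (P+Q)[i][j] = P[i][j] + Q[i][j].
  (P+Q)[0][0] = (1) + (5) = 6
  (P+Q)[0][1] = (3) + (-4) = -1
  (P+Q)[1][0] = (-4) + (4) = 0
  (P+Q)[1][1] = (2) + (2) = 4
P + Q =
[        6        -1 ]
[        0         4 ]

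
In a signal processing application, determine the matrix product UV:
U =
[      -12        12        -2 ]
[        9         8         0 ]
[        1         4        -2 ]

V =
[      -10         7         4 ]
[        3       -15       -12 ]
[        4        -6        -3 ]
UV =
[      148      -252      -186 ]
[      -66       -57       -60 ]
[       -6       -41       -38 ]

Matrix multiplication: (UV)[i][j] = sum over k of U[i][k] * V[k][j].
  (UV)[0][0] = (-12)*(-10) + (12)*(3) + (-2)*(4) = 148
  (UV)[0][1] = (-12)*(7) + (12)*(-15) + (-2)*(-6) = -252
  (UV)[0][2] = (-12)*(4) + (12)*(-12) + (-2)*(-3) = -186
  (UV)[1][0] = (9)*(-10) + (8)*(3) + (0)*(4) = -66
  (UV)[1][1] = (9)*(7) + (8)*(-15) + (0)*(-6) = -57
  (UV)[1][2] = (9)*(4) + (8)*(-12) + (0)*(-3) = -60
  (UV)[2][0] = (1)*(-10) + (4)*(3) + (-2)*(4) = -6
  (UV)[2][1] = (1)*(7) + (4)*(-15) + (-2)*(-6) = -41
  (UV)[2][2] = (1)*(4) + (4)*(-12) + (-2)*(-3) = -38
UV =
[      148      -252      -186 ]
[      -66       -57       -60 ]
[       -6       -41       -38 ]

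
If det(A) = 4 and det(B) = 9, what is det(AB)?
36

Use the multiplicative property of determinants: det(AB) = det(A)*det(B).
det(AB) = (4)*(9) = 36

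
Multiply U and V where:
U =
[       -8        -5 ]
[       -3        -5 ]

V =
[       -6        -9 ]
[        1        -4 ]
UV =
[       43        92 ]
[       13        47 ]

Matrix multiplication: (UV)[i][j] = sum over k of U[i][k] * V[k][j].
  (UV)[0][0] = (-8)*(-6) + (-5)*(1) = 43
  (UV)[0][1] = (-8)*(-9) + (-5)*(-4) = 92
  (UV)[1][0] = (-3)*(-6) + (-5)*(1) = 13
  (UV)[1][1] = (-3)*(-9) + (-5)*(-4) = 47
UV =
[       43        92 ]
[       13        47 ]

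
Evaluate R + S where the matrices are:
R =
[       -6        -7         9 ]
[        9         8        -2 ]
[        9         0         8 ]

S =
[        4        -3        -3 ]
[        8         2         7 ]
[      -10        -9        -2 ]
R + S =
[       -2       -10         6 ]
[       17        10         5 ]
[       -1        -9         6 ]

Matrix addition is elementwise: (R+S)[i][j] = R[i][j] + S[i][j].
  (R+S)[0][0] = (-6) + (4) = -2
  (R+S)[0][1] = (-7) + (-3) = -10
  (R+S)[0][2] = (9) + (-3) = 6
  (R+S)[1][0] = (9) + (8) = 17
  (R+S)[1][1] = (8) + (2) = 10
  (R+S)[1][2] = (-2) + (7) = 5
  (R+S)[2][0] = (9) + (-10) = -1
  (R+S)[2][1] = (0) + (-9) = -9
  (R+S)[2][2] = (8) + (-2) = 6
R + S =
[       -2       -10         6 ]
[       17        10         5 ]
[       -1        -9         6 ]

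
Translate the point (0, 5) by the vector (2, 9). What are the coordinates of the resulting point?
(2, 14)

Translation by (2, 9):
x' = 0 + 2 = 2
y' = 5 + 9 = 14
Homogeneous matrix: [[1, 0, 2], [0, 1, 9], [0, 0, 1]]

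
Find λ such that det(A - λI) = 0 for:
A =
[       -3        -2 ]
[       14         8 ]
λ = 1, 4

Solve det(A - λI) = 0. For a 2×2 matrix the characteristic equation is λ² - (trace)λ + det = 0.
trace(A) = a + d = -3 + 8 = 5.
det(A) = a*d - b*c = (-3)*(8) - (-2)*(14) = -24 + 28 = 4.
Characteristic equation: λ² - (5)λ + (4) = 0.
Discriminant = (5)² - 4*(4) = 25 - 16 = 9.
λ = (5 ± √9) / 2 = (5 ± 3) / 2 = 1, 4.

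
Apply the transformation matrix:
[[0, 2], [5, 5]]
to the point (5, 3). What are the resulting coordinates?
(6, 40)

Matrix multiplication:
[[0, 2], [5, 5]] × [5, 3]ᵀ
= [0×5 + 2×3, 5×5 + 5×3]ᵀ
= [6.0000, 40.0000]ᵀ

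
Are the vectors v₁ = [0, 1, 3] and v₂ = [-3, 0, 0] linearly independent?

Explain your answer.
Yes, linearly independent

Two vectors are linearly dependent iff one is a scalar multiple of the other.
No single scalar k satisfies v₂ = k·v₁ (the ratios of corresponding entries disagree), so v₁ and v₂ are linearly independent.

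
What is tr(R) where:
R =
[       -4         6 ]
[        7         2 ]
tr(R) = -4 + 2 = -2

The trace of a square matrix is the sum of its diagonal entries.
Diagonal entries of R: R[0][0] = -4, R[1][1] = 2.
tr(R) = -4 + 2 = -2.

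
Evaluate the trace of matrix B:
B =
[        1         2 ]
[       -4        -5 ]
tr(B) = 1 - 5 = -4

The trace of a square matrix is the sum of its diagonal entries.
Diagonal entries of B: B[0][0] = 1, B[1][1] = -5.
tr(B) = 1 - 5 = -4.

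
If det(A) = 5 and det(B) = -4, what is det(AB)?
-20

Use the multiplicative property of determinants: det(AB) = det(A)*det(B).
det(AB) = (5)*(-4) = -20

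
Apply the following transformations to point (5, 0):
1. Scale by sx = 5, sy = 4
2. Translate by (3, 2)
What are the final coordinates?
(28, 2)

Step 1: Scale (5, 0) by (sx, sy) = (5, 4) → (25, 0)
Step 2: Translate by (3, 2) → (28, 2)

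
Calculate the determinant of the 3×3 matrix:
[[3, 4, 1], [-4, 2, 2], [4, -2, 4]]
132

Expansion along first row:
det = 3·det([[2,2],[-2,4]]) - 4·det([[-4,2],[4,4]]) + 1·det([[-4,2],[4,-2]])
    = 3·(2·4 - 2·-2) - 4·(-4·4 - 2·4) + 1·(-4·-2 - 2·4)
    = 3·12 - 4·-24 + 1·0
    = 36 + 96 + 0 = 132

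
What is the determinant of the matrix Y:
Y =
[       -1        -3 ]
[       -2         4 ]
det(Y) = -10

For a 2×2 matrix [[a, b], [c, d]], det = a*d - b*c.
det(Y) = (-1)*(4) - (-3)*(-2) = -4 - 6 = -10.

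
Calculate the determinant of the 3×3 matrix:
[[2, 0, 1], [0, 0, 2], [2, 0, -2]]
0

Expansion along first row:
det = 2·det([[0,2],[0,-2]]) - 0·det([[0,2],[2,-2]]) + 1·det([[0,0],[2,0]])
    = 2·(0·-2 - 2·0) - 0·(0·-2 - 2·2) + 1·(0·0 - 0·2)
    = 2·0 - 0·-4 + 1·0
    = 0 + 0 + 0 = 0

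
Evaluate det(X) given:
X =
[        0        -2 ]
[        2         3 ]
det(X) = 4

For a 2×2 matrix [[a, b], [c, d]], det = a*d - b*c.
det(X) = (0)*(3) - (-2)*(2) = 0 + 4 = 4.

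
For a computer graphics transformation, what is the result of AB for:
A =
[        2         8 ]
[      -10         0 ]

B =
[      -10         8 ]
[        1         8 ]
AB =
[      -12        80 ]
[      100       -80 ]

Matrix multiplication: (AB)[i][j] = sum over k of A[i][k] * B[k][j].
  (AB)[0][0] = (2)*(-10) + (8)*(1) = -12
  (AB)[0][1] = (2)*(8) + (8)*(8) = 80
  (AB)[1][0] = (-10)*(-10) + (0)*(1) = 100
  (AB)[1][1] = (-10)*(8) + (0)*(8) = -80
AB =
[      -12        80 ]
[      100       -80 ]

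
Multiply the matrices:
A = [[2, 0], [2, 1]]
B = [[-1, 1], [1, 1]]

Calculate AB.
[[-2, 2], [-1, 3]]

Each entry (i,j) of AB = sum over k of A[i][k]*B[k][j].
(AB)[0][0] = (2)*(-1) + (0)*(1) = -2
(AB)[0][1] = (2)*(1) + (0)*(1) = 2
(AB)[1][0] = (2)*(-1) + (1)*(1) = -1
(AB)[1][1] = (2)*(1) + (1)*(1) = 3
AB = [[-2, 2], [-1, 3]]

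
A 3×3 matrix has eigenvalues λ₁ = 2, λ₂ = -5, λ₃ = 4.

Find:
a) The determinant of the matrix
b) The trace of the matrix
det = -40, trace = 1

Two standard eigenvalue identities:
- det(A) equals the product of the eigenvalues (counted with multiplicity).
- trace(A) equals the sum of the eigenvalues.
det(A) = (2)*(-5)*(4) = -40.
trace(A) = 2 - 5 + 4 = 1.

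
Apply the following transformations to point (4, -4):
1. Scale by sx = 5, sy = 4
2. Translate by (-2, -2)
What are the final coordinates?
(18, -18)

Step 1: Scale (4, -4) by (sx, sy) = (5, 4) → (20, -16)
Step 2: Translate by (-2, -2) → (18, -18)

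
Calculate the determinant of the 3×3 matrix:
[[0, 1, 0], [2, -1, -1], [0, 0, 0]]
0

Expansion along first row:
det = 0·det([[-1,-1],[0,0]]) - 1·det([[2,-1],[0,0]]) + 0·det([[2,-1],[0,0]])
    = 0·(-1·0 - -1·0) - 1·(2·0 - -1·0) + 0·(2·0 - -1·0)
    = 0·0 - 1·0 + 0·0
    = 0 + 0 + 0 = 0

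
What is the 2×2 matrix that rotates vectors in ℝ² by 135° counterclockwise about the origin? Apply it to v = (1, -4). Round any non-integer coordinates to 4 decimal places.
R = [[-√2/2, -√2/2], [√2/2, -√2/2]]; R·v = (2.1213, 3.5355)

A counterclockwise rotation by angle θ in ℝ² has matrix R(θ) = [[cos θ, -sin θ], [sin θ, cos θ]].
For θ = 135°: cos θ = -√2/2, sin θ = √2/2.
R(135°) = [[-√2/2, -√2/2], [√2/2, -√2/2]].
R·v = [-√2/2·1 + (-√2/2)·-4, √2/2·1 + -√2/2·-4] = (2.1213, 3.5355).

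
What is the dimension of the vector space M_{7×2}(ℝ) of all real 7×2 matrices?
Dimension = 14

A real 7×2 matrix is determined by its 7·2 = 14 independent entries.
A standard basis is {E_ij : 1 ≤ i ≤ 7, 1 ≤ j ≤ 2}, where E_ij has a 1 in position (i, j) and 0 elsewhere — there are 14 such matrices, and they are linearly independent and span M_{7×2}(ℝ).
Therefore dim(M_{7×2}(ℝ)) = 14.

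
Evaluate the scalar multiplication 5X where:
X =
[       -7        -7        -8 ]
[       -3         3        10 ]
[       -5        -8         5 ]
5X =
[      -35       -35       -40 ]
[      -15        15        50 ]
[      -25       -40        25 ]

Scalar multiplication is elementwise: (5X)[i][j] = 5 * X[i][j].
  (5X)[0][0] = 5 * (-7) = -35
  (5X)[0][1] = 5 * (-7) = -35
  (5X)[0][2] = 5 * (-8) = -40
  (5X)[1][0] = 5 * (-3) = -15
  (5X)[1][1] = 5 * (3) = 15
  (5X)[1][2] = 5 * (10) = 50
  (5X)[2][0] = 5 * (-5) = -25
  (5X)[2][1] = 5 * (-8) = -40
  (5X)[2][2] = 5 * (5) = 25
5X =
[      -35       -35       -40 ]
[      -15        15        50 ]
[      -25       -40        25 ]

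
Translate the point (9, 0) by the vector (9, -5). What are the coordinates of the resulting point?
(18, -5)

Translation by (9, -5):
x' = 9 + 9 = 18
y' = 0 + -5 = -5
Homogeneous matrix: [[1, 0, 9], [0, 1, -5], [0, 0, 1]]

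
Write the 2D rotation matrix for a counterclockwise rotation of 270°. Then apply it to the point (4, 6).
R = [[0, 1], [-1, 0]]; R·(4, 6) = (6, -4)

Rotation matrix formula: R(θ) = [[cos θ, -sin θ], [sin θ, cos θ]]
For θ = 270°:
cos(270°) = 0
sin(270°) = -1
R = [[0, 1], [-1, 0]]
Apply to (4, 6): [0·4 + (1)·6, -1·4 + 0·6] = (6, -4)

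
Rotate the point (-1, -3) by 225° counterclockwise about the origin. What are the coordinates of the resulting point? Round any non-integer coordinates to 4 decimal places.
(-1.4142, 2.8284)

Rotation matrix R(θ) = [[cos θ, -sin θ], [sin θ, cos θ]]; for θ = 225°:
R = [[-√2/2, √2/2], [-√2/2, -√2/2]]
Result: R × [-1, -3]ᵀ = [-√2/2·-1 + (√2/2)·-3, -√2/2·-1 + (-√2/2)·-3]ᵀ = (-1.4142, 2.8284)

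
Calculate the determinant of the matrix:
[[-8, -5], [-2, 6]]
-58

For a 2×2 matrix [[a, b], [c, d]], det = ad - bc
det = (-8)(6) - (-5)(-2) = -48 - 10 = -58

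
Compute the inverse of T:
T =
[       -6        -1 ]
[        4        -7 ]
det(T) = 46
T⁻¹ =
[    -7/46      1/46 ]
[    -2/23     -3/23 ]

For a 2×2 matrix T = [[a, b], [c, d]] with det(T) ≠ 0, T⁻¹ = (1/det(T)) * [[d, -b], [-c, a]].
det(T) = (-6)*(-7) - (-1)*(4) = 42 + 4 = 46.
T⁻¹ = (1/46) * [[-7, 1], [-4, -6]].
Dividing each entry by 46 and reducing:
T⁻¹ =
[    -7/46      1/46 ]
[    -2/23     -3/23 ]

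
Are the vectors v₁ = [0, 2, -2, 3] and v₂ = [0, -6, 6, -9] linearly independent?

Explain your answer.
No, linearly dependent (v₂ = -3·v₁)

Check whether there is a scalar k with v₂ = k·v₁.
Comparing components, k = -3 satisfies -3·[0, 2, -2, 3] = [0, -6, 6, -9].
Since v₂ is a scalar multiple of v₁, the two vectors are linearly dependent.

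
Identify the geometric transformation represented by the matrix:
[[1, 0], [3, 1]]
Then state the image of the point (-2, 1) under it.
vertical shear with factor 3; image of (-2, 1) is (-2, -5)

The matrix [[1, 0], [k, 1]] sends (x, y) to (x, 3x + y), leaving the x-coordinate fixed: a vertical shear.
The matrix [[1, 0], [3, 1]] represents: vertical shear with factor 3.
Applying it to (-2, 1): [1·-2 + 0·1, 3·-2 + 1·1] = (-2, -5).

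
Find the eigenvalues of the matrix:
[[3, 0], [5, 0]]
λ = 0 and λ = 3

Characteristic equation: det(A - λI) = 0
λ² - (trace)λ + (det) = 0
λ² - (3)λ + (0) = 0
λ² - 3λ + 0 = 0
Solving: λ = 0, 3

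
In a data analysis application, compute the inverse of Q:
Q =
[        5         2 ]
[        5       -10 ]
det(Q) = -60
Q⁻¹ =
[      1/6      1/30 ]
[     1/12     -1/12 ]

For a 2×2 matrix Q = [[a, b], [c, d]] with det(Q) ≠ 0, Q⁻¹ = (1/det(Q)) * [[d, -b], [-c, a]].
det(Q) = (5)*(-10) - (2)*(5) = -50 - 10 = -60.
Q⁻¹ = (1/-60) * [[-10, -2], [-5, 5]].
Dividing each entry by -60 and reducing:
Q⁻¹ =
[      1/6      1/30 ]
[     1/12     -1/12 ]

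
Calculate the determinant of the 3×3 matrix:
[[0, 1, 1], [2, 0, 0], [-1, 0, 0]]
0

Expansion along first row:
det = 0·det([[0,0],[0,0]]) - 1·det([[2,0],[-1,0]]) + 1·det([[2,0],[-1,0]])
    = 0·(0·0 - 0·0) - 1·(2·0 - 0·-1) + 1·(2·0 - 0·-1)
    = 0·0 - 1·0 + 1·0
    = 0 + 0 + 0 = 0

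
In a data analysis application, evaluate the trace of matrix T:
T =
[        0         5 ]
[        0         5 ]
tr(T) = 0 + 5 = 5

The trace of a square matrix is the sum of its diagonal entries.
Diagonal entries of T: T[0][0] = 0, T[1][1] = 5.
tr(T) = 0 + 5 = 5.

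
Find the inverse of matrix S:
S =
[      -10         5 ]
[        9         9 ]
det(S) = -135
S⁻¹ =
[    -1/15      1/27 ]
[     1/15      2/27 ]

For a 2×2 matrix S = [[a, b], [c, d]] with det(S) ≠ 0, S⁻¹ = (1/det(S)) * [[d, -b], [-c, a]].
det(S) = (-10)*(9) - (5)*(9) = -90 - 45 = -135.
S⁻¹ = (1/-135) * [[9, -5], [-9, -10]].
Dividing each entry by -135 and reducing:
S⁻¹ =
[    -1/15      1/27 ]
[     1/15      2/27 ]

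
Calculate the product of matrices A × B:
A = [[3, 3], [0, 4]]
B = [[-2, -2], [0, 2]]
[[-6, 0], [0, 8]]

Matrix multiplication:
C[0][0] = 3×-2 + 3×0 = -6
C[0][1] = 3×-2 + 3×2 = 0
C[1][0] = 0×-2 + 4×0 = 0
C[1][1] = 0×-2 + 4×2 = 8
Result: [[-6, 0], [0, 8]]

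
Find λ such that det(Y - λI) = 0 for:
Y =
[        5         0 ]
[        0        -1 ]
λ = -1, 5

Solve det(Y - λI) = 0. For a 2×2 matrix the characteristic equation is λ² - (trace)λ + det = 0.
trace(Y) = a + d = 5 - 1 = 4.
det(Y) = a*d - b*c = (5)*(-1) - (0)*(0) = -5 - 0 = -5.
Characteristic equation: λ² - (4)λ + (-5) = 0.
Discriminant = (4)² - 4*(-5) = 16 + 20 = 36.
λ = (4 ± √36) / 2 = (4 ± 6) / 2 = -1, 5.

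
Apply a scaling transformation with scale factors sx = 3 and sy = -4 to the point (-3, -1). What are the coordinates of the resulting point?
(-9, 4)

Scaling matrix:
[[3, 0], [0, -4]]
Result: (-3 × 3, -1 × -4) = (-9, 4)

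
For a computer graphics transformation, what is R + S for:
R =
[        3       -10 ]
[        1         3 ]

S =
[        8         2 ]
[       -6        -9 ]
R + S =
[       11        -8 ]
[       -5        -6 ]

Matrix addition is elementwise: (R+S)[i][j] = R[i][j] + S[i][j].
  (R+S)[0][0] = (3) + (8) = 11
  (R+S)[0][1] = (-10) + (2) = -8
  (R+S)[1][0] = (1) + (-6) = -5
  (R+S)[1][1] = (3) + (-9) = -6
R + S =
[       11        -8 ]
[       -5        -6 ]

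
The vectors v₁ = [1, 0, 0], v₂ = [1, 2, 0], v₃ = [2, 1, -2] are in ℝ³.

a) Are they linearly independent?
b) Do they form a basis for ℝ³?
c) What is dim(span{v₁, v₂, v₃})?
Yes independent, yes basis, dim = 3

Stack v₁, v₂, v₃ as rows of a 3×3 matrix.
[[1, 0, 0]; [1, 2, 0]; [2, 1, -2]] is already lower triangular with nonzero diagonal entries (1, 2, -2), so its determinant is the product of the diagonal entries, det = (1)·(2)·(-2) = -4 ≠ 0, and the rows are linearly independent.
Three linearly independent vectors in ℝ³ form a basis for ℝ³, so dim(span{v₁,v₂,v₃}) = 3.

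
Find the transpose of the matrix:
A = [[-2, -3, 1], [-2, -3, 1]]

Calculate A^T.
[[-2, -2], [-3, -3], [1, 1]]

The transpose sends entry (i,j) to (j,i); rows become columns.
Row 0 of A: [-2, -3, 1] -> column 0 of A^T.
Row 1 of A: [-2, -3, 1] -> column 1 of A^T.
A^T = [[-2, -2], [-3, -3], [1, 1]]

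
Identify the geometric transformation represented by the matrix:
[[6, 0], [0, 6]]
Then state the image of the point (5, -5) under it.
uniform scaling by factor 6; image of (5, -5) is (30, -30)

This is a diagonal matrix with equal entries 6, so it scales both axes by the same factor 6.
The matrix [[6, 0], [0, 6]] represents: uniform scaling by factor 6.
Applying it to (5, -5): [6·5 + 0·-5, 0·5 + 6·-5] = (30, -30).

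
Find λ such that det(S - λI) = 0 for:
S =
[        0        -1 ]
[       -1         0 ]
λ = -1, 1

Solve det(S - λI) = 0. For a 2×2 matrix the characteristic equation is λ² - (trace)λ + det = 0.
trace(S) = a + d = 0 + 0 = 0.
det(S) = a*d - b*c = (0)*(0) - (-1)*(-1) = 0 - 1 = -1.
Characteristic equation: λ² - (0)λ + (-1) = 0.
Discriminant = (0)² - 4*(-1) = 0 + 4 = 4.
λ = (0 ± √4) / 2 = (0 ± 2) / 2 = -1, 1.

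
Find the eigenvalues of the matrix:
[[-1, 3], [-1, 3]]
λ = 0 and λ = 2

Characteristic equation: det(A - λI) = 0
λ² - (trace)λ + (det) = 0
λ² - (2)λ + (0) = 0
λ² - 2λ + 0 = 0
Solving: λ = 0, 2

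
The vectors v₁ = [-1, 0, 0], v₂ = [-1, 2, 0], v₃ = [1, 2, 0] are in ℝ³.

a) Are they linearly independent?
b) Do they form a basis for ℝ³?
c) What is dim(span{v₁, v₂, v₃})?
Not independent, not a basis, dim(span) = 2

Check whether v₃ can be written as a linear combination of v₁ and v₂.
v₃ = (-2)·v₁ + (1)·v₂ = [1, 2, 0], so the three vectors are linearly dependent.
Thus they do not form a basis for ℝ³, and dim(span{v₁, v₂, v₃}) = 2 (spanned by v₁ and v₂).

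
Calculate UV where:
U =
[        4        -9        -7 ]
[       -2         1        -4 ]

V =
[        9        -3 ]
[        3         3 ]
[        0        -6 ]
UV =
[        9         3 ]
[      -15        33 ]

Matrix multiplication: (UV)[i][j] = sum over k of U[i][k] * V[k][j].
  (UV)[0][0] = (4)*(9) + (-9)*(3) + (-7)*(0) = 9
  (UV)[0][1] = (4)*(-3) + (-9)*(3) + (-7)*(-6) = 3
  (UV)[1][0] = (-2)*(9) + (1)*(3) + (-4)*(0) = -15
  (UV)[1][1] = (-2)*(-3) + (1)*(3) + (-4)*(-6) = 33
UV =
[        9         3 ]
[      -15        33 ]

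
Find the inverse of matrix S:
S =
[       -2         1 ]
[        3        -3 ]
det(S) = 3
S⁻¹ =
[       -1      -1/3 ]
[       -1      -2/3 ]

For a 2×2 matrix S = [[a, b], [c, d]] with det(S) ≠ 0, S⁻¹ = (1/det(S)) * [[d, -b], [-c, a]].
det(S) = (-2)*(-3) - (1)*(3) = 6 - 3 = 3.
S⁻¹ = (1/3) * [[-3, -1], [-3, -2]].
Dividing each entry by 3 and reducing:
S⁻¹ =
[       -1      -1/3 ]
[       -1      -2/3 ]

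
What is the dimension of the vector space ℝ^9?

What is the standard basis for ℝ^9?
Dimension = 9; standard basis = {e_1, e_2, e_3, …, e_9}

ℝ^9 is the space of 9-tuples of real numbers; its dimension is 9.
The standard basis consists of 9 vectors: e_1, e_2, e_3, …, e_9, where e_i is the vector with 1 in position i and 0 elsewhere.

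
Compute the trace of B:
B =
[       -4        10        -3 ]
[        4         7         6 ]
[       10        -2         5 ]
tr(B) = -4 + 7 + 5 = 8

The trace of a square matrix is the sum of its diagonal entries.
Diagonal entries of B: B[0][0] = -4, B[1][1] = 7, B[2][2] = 5.
tr(B) = -4 + 7 + 5 = 8.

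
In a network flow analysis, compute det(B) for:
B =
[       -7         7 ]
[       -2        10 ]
det(B) = -56

For a 2×2 matrix [[a, b], [c, d]], det = a*d - b*c.
det(B) = (-7)*(10) - (7)*(-2) = -70 + 14 = -56.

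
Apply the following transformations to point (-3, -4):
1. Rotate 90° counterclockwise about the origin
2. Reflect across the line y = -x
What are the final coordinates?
(3, -4)

Step 1: Rotate 90° → (4, -3)
Step 2: Reflect across the line y = -x → (3, -4)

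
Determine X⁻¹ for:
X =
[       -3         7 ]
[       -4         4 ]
det(X) = 16
X⁻¹ =
[      1/4     -7/16 ]
[      1/4     -3/16 ]

For a 2×2 matrix X = [[a, b], [c, d]] with det(X) ≠ 0, X⁻¹ = (1/det(X)) * [[d, -b], [-c, a]].
det(X) = (-3)*(4) - (7)*(-4) = -12 + 28 = 16.
X⁻¹ = (1/16) * [[4, -7], [4, -3]].
Dividing each entry by 16 and reducing:
X⁻¹ =
[      1/4     -7/16 ]
[      1/4     -3/16 ]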